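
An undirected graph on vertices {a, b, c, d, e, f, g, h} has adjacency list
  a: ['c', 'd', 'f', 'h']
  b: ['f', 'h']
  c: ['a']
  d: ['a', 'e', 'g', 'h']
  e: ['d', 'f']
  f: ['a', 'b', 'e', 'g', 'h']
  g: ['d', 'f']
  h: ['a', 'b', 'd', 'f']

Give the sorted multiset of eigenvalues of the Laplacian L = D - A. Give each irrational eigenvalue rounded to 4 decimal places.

With the vertex order [a, b, c, d, e, f, g, h], the degrees are [4, 2, 1, 4, 2, 5, 2, 4], giving D = diag(4, 2, 1, 4, 2, 5, 2, 4) and L = D - A. Diagonalising L (or applying a numerical eigensolver to the 8x8 matrix) gives the spectrum above. The single zero eigenvalue shows the graph is connected. By the matrix-tree theorem the graph has (1/8) * product of the nonzero eigenvalues = 160 spanning trees.

[0, 0.8185, 1.5885, 2, 3.0239, 4.6253, 5.2854, 6.6584]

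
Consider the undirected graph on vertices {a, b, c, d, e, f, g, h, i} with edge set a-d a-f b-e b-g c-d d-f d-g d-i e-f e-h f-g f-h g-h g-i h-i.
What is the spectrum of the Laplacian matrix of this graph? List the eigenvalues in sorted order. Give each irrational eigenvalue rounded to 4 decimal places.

Each diagonal entry of L is the vertex degree and each off-diagonal entry is -1 where an edge is present, 0 otherwise; in the order [a, b, c, d, e, f, g, h, i] the diagonal is [2, 2, 1, 5, 3, 5, 5, 4, 3]. The multiplicity of 0 as a Laplacian eigenvalue equals the number of connected components. The single zero eigenvalue shows the graph is connected. The largest eigenvalue, 6.6137, is at most the vertex count 9.

[0, 0.8226, 1.5039, 2.0718, 2.8984, 4.5108, 5, 6.5787, 6.6137]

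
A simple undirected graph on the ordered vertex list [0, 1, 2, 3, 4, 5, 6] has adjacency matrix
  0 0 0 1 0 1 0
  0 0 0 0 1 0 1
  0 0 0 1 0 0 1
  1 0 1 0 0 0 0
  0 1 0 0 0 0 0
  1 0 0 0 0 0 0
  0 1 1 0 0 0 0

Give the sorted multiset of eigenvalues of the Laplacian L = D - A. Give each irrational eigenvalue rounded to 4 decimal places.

[0, 0.1981, 0.7530, 1.5550, 2.4450, 3.2470, 3.8019]

Each diagonal entry of L is the vertex degree and each off-diagonal entry is -1 where an edge is present, 0 otherwise; in the order [0, 1, 2, 3, 4, 5, 6] the diagonal is [2, 2, 2, 2, 1, 1, 2]. Since every row of L sums to 0, the all-ones vector is in the kernel and 0 is an eigenvalue. The single zero eigenvalue shows the graph is connected. The largest eigenvalue, 3.8019, is at most the vertex count 7. There is one zero in the spectrum, matching the 1 component.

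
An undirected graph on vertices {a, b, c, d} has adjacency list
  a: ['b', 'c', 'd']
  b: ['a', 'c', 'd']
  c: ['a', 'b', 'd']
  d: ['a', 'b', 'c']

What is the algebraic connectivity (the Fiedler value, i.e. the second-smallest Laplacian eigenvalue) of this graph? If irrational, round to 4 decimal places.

4

Reading degrees in the order [a, b, c, d] gives [3, 3, 3, 3]; set D = diag(3, 3, 3, 3) and form L = D - A. Computing the eigenvalues of L and sorting gives [0, 4, 4, 4]. The Fiedler value lambda_2 = 4 is strictly positive, so the graph is connected. The largest eigenvalue, 4, is at most the vertex count 4.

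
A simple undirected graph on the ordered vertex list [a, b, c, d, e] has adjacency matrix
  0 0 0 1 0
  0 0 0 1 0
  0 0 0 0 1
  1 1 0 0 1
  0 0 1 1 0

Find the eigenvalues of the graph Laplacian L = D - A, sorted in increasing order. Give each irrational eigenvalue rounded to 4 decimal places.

[0, 0.5188, 1, 2.3111, 4.1701]

Reading degrees in the order [a, b, c, d, e] gives [1, 1, 1, 3, 2]; set D = diag(1, 1, 1, 3, 2) and form L = D - A. Diagonalising L (or applying a numerical eigensolver to the 5x5 matrix) gives the spectrum above. There is one zero in the spectrum, matching the 1 component.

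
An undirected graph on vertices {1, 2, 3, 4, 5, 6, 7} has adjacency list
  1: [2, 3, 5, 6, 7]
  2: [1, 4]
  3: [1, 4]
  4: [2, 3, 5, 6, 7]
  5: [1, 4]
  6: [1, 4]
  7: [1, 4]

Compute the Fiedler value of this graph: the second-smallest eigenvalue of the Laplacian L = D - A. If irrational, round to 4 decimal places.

Reading degrees in the order [1, 2, 3, 4, 5, 6, 7] gives [5, 2, 2, 5, 2, 2, 2]; set D = diag(5, 2, 2, 5, 2, 2, 2) and form L = D - A. The smallest Laplacian eigenvalue is always 0. The next one, lambda_2 = 2, measures how hard the graph is to disconnect: larger values mean better connectivity. The largest eigenvalue, 7, is at most the vertex count 7.

2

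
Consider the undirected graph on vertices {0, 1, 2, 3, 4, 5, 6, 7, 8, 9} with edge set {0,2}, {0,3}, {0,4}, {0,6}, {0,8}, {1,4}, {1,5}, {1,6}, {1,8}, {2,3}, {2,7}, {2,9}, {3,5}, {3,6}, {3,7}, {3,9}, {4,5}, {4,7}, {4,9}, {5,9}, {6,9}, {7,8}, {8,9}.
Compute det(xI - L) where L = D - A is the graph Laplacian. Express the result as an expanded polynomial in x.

x^10 - 46x^9 + 926x^8 - 10708x^7 + 78393x^6 - 376806x^5 + 1189080x^4 - 2375312x^3 + 2725120x^2 - 1367800x

Each diagonal entry of L is the vertex degree and each off-diagonal entry is -1 where an edge is present, 0 otherwise; in the order [0, 1, 2, 3, 4, 5, 6, 7, 8, 9] the diagonal is [5, 4, 4, 6, 5, 4, 4, 4, 4, 6]. Computing det(xI - L) by cofactor expansion (or equivalently via sum-over-permutations) gives x^10 - 46x^9 + 926x^8 - 10708x^7 + 78393x^6 - 376806x^5 + 1189080x^4 - 2375312x^3 + 2725120x^2 - 1367800x. The constant term is 0 because L is singular (the all-ones vector lies in its kernel). The largest eigenvalue, 8.5576, is at most the vertex count 10.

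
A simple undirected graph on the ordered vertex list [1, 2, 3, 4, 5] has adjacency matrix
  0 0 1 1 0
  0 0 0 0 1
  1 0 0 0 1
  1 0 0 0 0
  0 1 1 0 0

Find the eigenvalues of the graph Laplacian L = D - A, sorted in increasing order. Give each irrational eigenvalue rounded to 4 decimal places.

[0, 0.3820, 1.3820, 2.6180, 3.6180]

Reading degrees in the order [1, 2, 3, 4, 5] gives [2, 1, 2, 1, 2]; set D = diag(2, 1, 2, 1, 2) and form L = D - A. L is symmetric positive semidefinite, so every eigenvalue is real and nonnegative. The single zero eigenvalue shows the graph is connected. The largest eigenvalue, 3.6180, is at most the vertex count 5.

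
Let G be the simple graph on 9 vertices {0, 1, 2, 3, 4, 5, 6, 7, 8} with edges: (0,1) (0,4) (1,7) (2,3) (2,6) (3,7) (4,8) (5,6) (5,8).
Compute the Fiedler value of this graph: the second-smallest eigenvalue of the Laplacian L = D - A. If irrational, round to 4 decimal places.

Each diagonal entry of L is the vertex degree and each off-diagonal entry is -1 where an edge is present, 0 otherwise; in the order [0, 1, 2, 3, 4, 5, 6, 7, 8] the diagonal is [2, 2, 2, 2, 2, 2, 2, 2, 2]. The smallest Laplacian eigenvalue is always 0. The next one, lambda_2 = 0.4679, measures how hard the graph is to disconnect: larger values mean better connectivity. The eigenvalues sum to 18, which equals trace(L) = 2|E|. There is one zero in the spectrum, matching the 1 component.

0.4679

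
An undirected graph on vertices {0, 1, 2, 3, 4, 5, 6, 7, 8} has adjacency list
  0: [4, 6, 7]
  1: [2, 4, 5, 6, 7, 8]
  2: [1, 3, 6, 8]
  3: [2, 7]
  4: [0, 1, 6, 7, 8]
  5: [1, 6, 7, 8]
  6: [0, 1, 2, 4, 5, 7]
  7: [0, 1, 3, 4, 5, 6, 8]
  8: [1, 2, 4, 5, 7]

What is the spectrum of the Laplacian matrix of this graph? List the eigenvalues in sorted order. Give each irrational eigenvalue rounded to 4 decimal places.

With the vertex order [0, 1, 2, 3, 4, 5, 6, 7, 8], the degrees are [3, 6, 4, 2, 5, 4, 6, 7, 5], giving D = diag(3, 6, 4, 2, 5, 4, 6, 7, 5) and L = D - A. Since every row of L sums to 0, the all-ones vector is in the kernel and 0 is an eigenvalue. The single zero eigenvalue shows the graph is connected. By the matrix-tree theorem the graph has (1/9) * product of the nonzero eigenvalues = 26875 spanning trees. The largest eigenvalue, 8.2775, is at most the vertex count 9.

[0, 1.7721, 2.7633, 4.0587, 4.8751, 5.6969, 7.0938, 7.4626, 8.2775]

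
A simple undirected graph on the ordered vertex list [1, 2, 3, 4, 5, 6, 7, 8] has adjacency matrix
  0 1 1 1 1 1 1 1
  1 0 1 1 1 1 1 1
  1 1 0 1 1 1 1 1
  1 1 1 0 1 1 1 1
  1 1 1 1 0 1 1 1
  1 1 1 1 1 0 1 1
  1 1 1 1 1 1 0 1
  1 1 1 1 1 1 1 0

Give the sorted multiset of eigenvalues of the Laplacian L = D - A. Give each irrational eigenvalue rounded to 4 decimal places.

Reading degrees in the order [1, 2, 3, 4, 5, 6, 7, 8] gives [7, 7, 7, 7, 7, 7, 7, 7]; set D = diag(7, 7, 7, 7, 7, 7, 7, 7) and form L = D - A. L is symmetric positive semidefinite, so every eigenvalue is real and nonnegative. There is one zero in the spectrum, matching the 1 component.

[0, 8, 8, 8, 8, 8, 8, 8]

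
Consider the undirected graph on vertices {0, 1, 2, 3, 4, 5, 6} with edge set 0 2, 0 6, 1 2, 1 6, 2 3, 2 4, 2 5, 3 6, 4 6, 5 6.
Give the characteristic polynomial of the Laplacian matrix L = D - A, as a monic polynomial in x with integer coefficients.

x^7 - 20x^6 + 155x^5 - 600x^4 + 1240x^3 - 1312x^2 + 560x

Reading degrees in the order [0, 1, 2, 3, 4, 5, 6] gives [2, 2, 5, 2, 2, 2, 5]; set D = diag(2, 2, 5, 2, 2, 2, 5) and form L = D - A. L has integer entries, so p(x) = det(xI - L) has integer coefficients. Expanding the determinant yields x^7 - 20x^6 + 155x^5 - 600x^4 + 1240x^3 - 1312x^2 + 560x. The constant term is 0 because L is singular (the all-ones vector lies in its kernel). The largest eigenvalue, 7, is at most the vertex count 7. The eigenvalues sum to 20, which equals trace(L) = 2|E|.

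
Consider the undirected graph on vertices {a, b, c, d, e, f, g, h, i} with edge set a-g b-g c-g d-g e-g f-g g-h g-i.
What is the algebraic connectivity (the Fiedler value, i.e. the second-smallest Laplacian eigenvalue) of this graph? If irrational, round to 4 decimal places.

1

Each diagonal entry of L is the vertex degree and each off-diagonal entry is -1 where an edge is present, 0 otherwise; in the order [a, b, c, d, e, f, g, h, i] the diagonal is [1, 1, 1, 1, 1, 1, 8, 1, 1]. Computing the eigenvalues of L and sorting gives [0, 1, 1, 1, 1, 1, 1, 1, 9]. The Fiedler value lambda_2 = 1 is strictly positive, so the graph is connected.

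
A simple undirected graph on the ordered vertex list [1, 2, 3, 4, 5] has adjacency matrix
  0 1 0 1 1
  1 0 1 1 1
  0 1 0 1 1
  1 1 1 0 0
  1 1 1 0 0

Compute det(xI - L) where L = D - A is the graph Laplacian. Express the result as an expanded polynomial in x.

x^5 - 16x^4 + 94x^3 - 240x^2 + 225x

With the vertex order [1, 2, 3, 4, 5], the degrees are [3, 4, 3, 3, 3], giving D = diag(3, 4, 3, 3, 3) and L = D - A. Computing det(xI - L) by cofactor expansion (or equivalently via sum-over-permutations) gives x^5 - 16x^4 + 94x^3 - 240x^2 + 225x. The constant term is 0 because L is singular (the all-ones vector lies in its kernel). By the matrix-tree theorem the graph has (1/5) * product of the nonzero eigenvalues = 45 spanning trees.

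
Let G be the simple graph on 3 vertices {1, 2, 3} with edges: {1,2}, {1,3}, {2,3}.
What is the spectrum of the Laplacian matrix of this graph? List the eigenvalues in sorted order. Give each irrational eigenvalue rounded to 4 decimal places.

[0, 3, 3]

Reading degrees in the order [1, 2, 3] gives [2, 2, 2]; set D = diag(2, 2, 2) and form L = D - A. Since every row of L sums to 0, the all-ones vector is in the kernel and 0 is an eigenvalue. The single zero eigenvalue shows the graph is connected. The eigenvalues sum to 6, which equals trace(L) = 2|E|. There is one zero in the spectrum, matching the 1 component.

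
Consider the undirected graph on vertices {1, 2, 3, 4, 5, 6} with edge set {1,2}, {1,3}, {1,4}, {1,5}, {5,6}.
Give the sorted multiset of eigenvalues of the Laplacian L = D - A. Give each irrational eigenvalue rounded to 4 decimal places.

Each diagonal entry of L is the vertex degree and each off-diagonal entry is -1 where an edge is present, 0 otherwise; in the order [1, 2, 3, 4, 5, 6] the diagonal is [4, 1, 1, 1, 2, 1]. Diagonalising L (or applying a numerical eigensolver to the 6x6 matrix) gives the spectrum above. The single zero eigenvalue shows the graph is connected. The eigenvalues sum to 10, which equals trace(L) = 2|E|. There is one zero in the spectrum, matching the 1 component.

[0, 0.4859, 1, 1, 2.4280, 5.0861]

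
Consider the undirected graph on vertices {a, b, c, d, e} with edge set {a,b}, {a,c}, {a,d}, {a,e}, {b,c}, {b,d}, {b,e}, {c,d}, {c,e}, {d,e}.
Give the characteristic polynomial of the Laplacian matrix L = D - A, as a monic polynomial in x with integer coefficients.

Reading degrees in the order [a, b, c, d, e] gives [4, 4, 4, 4, 4]; set D = diag(4, 4, 4, 4, 4) and form L = D - A. Computing det(xI - L) by cofactor expansion (or equivalently via sum-over-permutations) gives x^5 - 20x^4 + 150x^3 - 500x^2 + 625x. The coefficient of x^4 equals -trace(L) = -20, matching the sum of degrees.

x^5 - 20x^4 + 150x^3 - 500x^2 + 625x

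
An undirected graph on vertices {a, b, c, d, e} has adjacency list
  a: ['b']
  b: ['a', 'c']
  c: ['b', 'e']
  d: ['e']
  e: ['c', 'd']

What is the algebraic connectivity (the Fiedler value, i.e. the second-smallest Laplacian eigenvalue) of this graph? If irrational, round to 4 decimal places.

Reading degrees in the order [a, b, c, d, e] gives [1, 2, 2, 1, 2]; set D = diag(1, 2, 2, 1, 2) and form L = D - A. Computing the eigenvalues of L and sorting gives [0, 0.3820, 1.3820, 2.6180, 3.6180]. The Fiedler value lambda_2 = 0.3820 is strictly positive, so the graph is connected. There is one zero in the spectrum, matching the 1 component.

0.3820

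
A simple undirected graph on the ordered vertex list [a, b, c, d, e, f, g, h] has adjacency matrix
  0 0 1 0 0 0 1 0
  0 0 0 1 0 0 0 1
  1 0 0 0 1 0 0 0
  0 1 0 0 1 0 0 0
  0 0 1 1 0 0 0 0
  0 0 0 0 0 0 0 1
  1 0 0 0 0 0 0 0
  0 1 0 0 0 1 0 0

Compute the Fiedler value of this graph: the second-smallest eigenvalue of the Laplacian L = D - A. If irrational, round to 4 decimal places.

0.1522

Each diagonal entry of L is the vertex degree and each off-diagonal entry is -1 where an edge is present, 0 otherwise; in the order [a, b, c, d, e, f, g, h] the diagonal is [2, 2, 2, 2, 2, 1, 1, 2]. The sorted Laplacian eigenvalues are [0, 0.1522, 0.5858, 1.2346, 2, 2.7654, 3.4142, 3.8478]; the algebraic connectivity is the second entry, 0.1522. The largest eigenvalue, 3.8478, is at most the vertex count 8. There is one zero in the spectrum, matching the 1 component.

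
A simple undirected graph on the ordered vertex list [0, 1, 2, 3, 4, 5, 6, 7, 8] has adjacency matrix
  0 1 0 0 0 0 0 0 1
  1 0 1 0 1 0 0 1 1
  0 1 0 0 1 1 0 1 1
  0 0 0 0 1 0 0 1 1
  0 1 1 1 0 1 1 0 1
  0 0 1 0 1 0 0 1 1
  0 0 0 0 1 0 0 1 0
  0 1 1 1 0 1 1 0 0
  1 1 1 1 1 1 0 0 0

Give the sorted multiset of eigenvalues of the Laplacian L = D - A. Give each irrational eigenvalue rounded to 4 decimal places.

[0, 1.5596, 2.2478, 3.0833, 4.6477, 5.0958, 6.2933, 7.1866, 7.8858]

Reading degrees in the order [0, 1, 2, 3, 4, 5, 6, 7, 8] gives [2, 5, 5, 3, 6, 4, 2, 5, 6]; set D = diag(2, 5, 5, 3, 6, 4, 2, 5, 6) and form L = D - A. The multiplicity of 0 as a Laplacian eigenvalue equals the number of connected components. The single zero eigenvalue shows the graph is connected. The largest eigenvalue, 7.8858, is at most the vertex count 9.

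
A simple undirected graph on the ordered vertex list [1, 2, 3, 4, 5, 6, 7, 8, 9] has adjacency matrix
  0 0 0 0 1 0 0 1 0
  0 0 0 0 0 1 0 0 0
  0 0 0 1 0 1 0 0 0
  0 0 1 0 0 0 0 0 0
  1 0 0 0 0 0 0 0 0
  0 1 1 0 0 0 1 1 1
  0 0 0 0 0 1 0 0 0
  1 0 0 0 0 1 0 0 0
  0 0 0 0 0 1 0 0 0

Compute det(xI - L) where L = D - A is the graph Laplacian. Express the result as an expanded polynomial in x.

x^9 - 16x^8 + 99x^7 - 312x^6 + 549x^5 - 552x^4 + 308x^3 - 86x^2 + 9x

With the vertex order [1, 2, 3, 4, 5, 6, 7, 8, 9], the degrees are [2, 1, 2, 1, 1, 5, 1, 2, 1], giving D = diag(2, 1, 2, 1, 1, 5, 1, 2, 1) and L = D - A. L has integer entries, so p(x) = det(xI - L) has integer coefficients. Expanding the determinant yields x^9 - 16x^8 + 99x^7 - 312x^6 + 549x^5 - 552x^4 + 308x^3 - 86x^2 + 9x. The coefficient of x^8 equals -trace(L) = -16, matching the sum of degrees. The eigenvalues sum to 16, which equals trace(L) = 2|E|.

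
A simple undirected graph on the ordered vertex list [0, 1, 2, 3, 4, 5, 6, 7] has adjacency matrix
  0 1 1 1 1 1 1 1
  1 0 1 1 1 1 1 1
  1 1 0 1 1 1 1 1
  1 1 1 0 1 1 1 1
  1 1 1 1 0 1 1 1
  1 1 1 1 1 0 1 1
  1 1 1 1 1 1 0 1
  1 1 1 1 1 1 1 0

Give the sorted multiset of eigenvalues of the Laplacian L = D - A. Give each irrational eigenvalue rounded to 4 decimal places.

[0, 8, 8, 8, 8, 8, 8, 8]

With the vertex order [0, 1, 2, 3, 4, 5, 6, 7], the degrees are [7, 7, 7, 7, 7, 7, 7, 7], giving D = diag(7, 7, 7, 7, 7, 7, 7, 7) and L = D - A. L is symmetric positive semidefinite, so every eigenvalue is real and nonnegative. The largest eigenvalue, 8, is at most the vertex count 8. By the matrix-tree theorem the graph has (1/8) * product of the nonzero eigenvalues = 262144 spanning trees.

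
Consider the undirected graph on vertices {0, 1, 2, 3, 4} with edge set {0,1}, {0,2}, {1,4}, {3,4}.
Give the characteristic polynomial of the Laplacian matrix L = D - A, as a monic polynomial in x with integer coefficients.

Each diagonal entry of L is the vertex degree and each off-diagonal entry is -1 where an edge is present, 0 otherwise; in the order [0, 1, 2, 3, 4] the diagonal is [2, 2, 1, 1, 2]. Computing det(xI - L) by cofactor expansion (or equivalently via sum-over-permutations) gives x^5 - 8x^4 + 21x^3 - 20x^2 + 5x. The coefficient of x^4 equals -trace(L) = -8, matching the sum of degrees.

x^5 - 8x^4 + 21x^3 - 20x^2 + 5x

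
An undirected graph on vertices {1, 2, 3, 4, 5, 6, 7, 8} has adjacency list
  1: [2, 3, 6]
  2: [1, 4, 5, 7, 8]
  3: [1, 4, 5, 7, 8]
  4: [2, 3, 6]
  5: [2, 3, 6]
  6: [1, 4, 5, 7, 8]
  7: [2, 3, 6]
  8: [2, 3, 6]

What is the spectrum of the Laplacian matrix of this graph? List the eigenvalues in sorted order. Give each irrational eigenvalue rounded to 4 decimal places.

Each diagonal entry of L is the vertex degree and each off-diagonal entry is -1 where an edge is present, 0 otherwise; in the order [1, 2, 3, 4, 5, 6, 7, 8] the diagonal is [3, 5, 5, 3, 3, 5, 3, 3]. The multiplicity of 0 as a Laplacian eigenvalue equals the number of connected components. There is one zero in the spectrum, matching the 1 component.

[0, 3, 3, 3, 3, 5, 5, 8]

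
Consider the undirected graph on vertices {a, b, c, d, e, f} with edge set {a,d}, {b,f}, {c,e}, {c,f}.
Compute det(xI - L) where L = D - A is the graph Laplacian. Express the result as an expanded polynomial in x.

Reading degrees in the order [a, b, c, d, e, f] gives [1, 1, 2, 1, 1, 2]; set D = diag(1, 1, 2, 1, 1, 2) and form L = D - A. Computing det(xI - L) by cofactor expansion (or equivalently via sum-over-permutations) gives x^6 - 8x^5 + 22x^4 - 24x^3 + 8x^2. The constant term is 0 because L is singular (the all-ones vector lies in its kernel). There are 2 zeros in the spectrum, matching the 2 components. The eigenvalues sum to 8, which equals trace(L) = 2|E|.

x^6 - 8x^5 + 22x^4 - 24x^3 + 8x^2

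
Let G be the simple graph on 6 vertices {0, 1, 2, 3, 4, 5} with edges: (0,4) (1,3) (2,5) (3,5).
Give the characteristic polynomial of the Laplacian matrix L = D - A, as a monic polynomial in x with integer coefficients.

With the vertex order [0, 1, 2, 3, 4, 5], the degrees are [1, 1, 1, 2, 1, 2], giving D = diag(1, 1, 1, 2, 1, 2) and L = D - A. Computing det(xI - L) by cofactor expansion (or equivalently via sum-over-permutations) gives x^6 - 8x^5 + 22x^4 - 24x^3 + 8x^2. The coefficient of x^5 equals -trace(L) = -8, matching the sum of degrees. There are 2 zeros in the spectrum, matching the 2 components.

x^6 - 8x^5 + 22x^4 - 24x^3 + 8x^2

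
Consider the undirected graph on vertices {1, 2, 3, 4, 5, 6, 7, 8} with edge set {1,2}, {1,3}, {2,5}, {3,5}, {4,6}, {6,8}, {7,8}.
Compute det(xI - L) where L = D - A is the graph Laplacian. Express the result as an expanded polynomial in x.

x^8 - 14x^7 + 78x^6 - 220x^5 + 328x^4 - 240x^3 + 64x^2

With the vertex order [1, 2, 3, 4, 5, 6, 7, 8], the degrees are [2, 2, 2, 1, 2, 2, 1, 2], giving D = diag(2, 2, 2, 1, 2, 2, 1, 2) and L = D - A. L has integer entries, so p(x) = det(xI - L) has integer coefficients. Expanding the determinant yields x^8 - 14x^7 + 78x^6 - 220x^5 + 328x^4 - 240x^3 + 64x^2. Since p(0) = det(-L) = 0, x divides p(x). There are 2 zeros in the spectrum, matching the 2 components.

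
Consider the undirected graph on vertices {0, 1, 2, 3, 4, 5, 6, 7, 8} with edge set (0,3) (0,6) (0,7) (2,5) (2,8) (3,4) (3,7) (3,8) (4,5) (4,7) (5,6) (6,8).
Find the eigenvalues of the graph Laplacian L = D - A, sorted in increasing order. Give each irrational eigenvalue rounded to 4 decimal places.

[0, 0, 1.1545, 2.1439, 2.5372, 3.1898, 4.4208, 4.9423, 5.6114]

With the vertex order [0, 1, 2, 3, 4, 5, 6, 7, 8], the degrees are [3, 0, 2, 4, 3, 3, 3, 3, 3], giving D = diag(3, 0, 2, 4, 3, 3, 3, 3, 3) and L = D - A. The multiplicity of 0 as a Laplacian eigenvalue equals the number of connected components. The 2 zero eigenvalues correspond to the 2 connected components. The eigenvalues sum to 24, which equals trace(L) = 2|E|.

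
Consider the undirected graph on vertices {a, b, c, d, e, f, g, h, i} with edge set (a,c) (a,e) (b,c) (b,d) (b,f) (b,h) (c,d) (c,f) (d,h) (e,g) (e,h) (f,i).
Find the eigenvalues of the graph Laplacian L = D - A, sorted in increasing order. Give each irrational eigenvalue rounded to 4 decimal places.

[0, 0.4666, 0.8999, 1.6606, 2.4580, 3.3835, 4.5458, 5.1637, 5.4218]

Reading degrees in the order [a, b, c, d, e, f, g, h, i] gives [2, 4, 4, 3, 3, 3, 1, 3, 1]; set D = diag(2, 4, 4, 3, 3, 3, 1, 3, 1) and form L = D - A. Diagonalising L (or applying a numerical eigensolver to the 9x9 matrix) gives the spectrum above. The single zero eigenvalue shows the graph is connected.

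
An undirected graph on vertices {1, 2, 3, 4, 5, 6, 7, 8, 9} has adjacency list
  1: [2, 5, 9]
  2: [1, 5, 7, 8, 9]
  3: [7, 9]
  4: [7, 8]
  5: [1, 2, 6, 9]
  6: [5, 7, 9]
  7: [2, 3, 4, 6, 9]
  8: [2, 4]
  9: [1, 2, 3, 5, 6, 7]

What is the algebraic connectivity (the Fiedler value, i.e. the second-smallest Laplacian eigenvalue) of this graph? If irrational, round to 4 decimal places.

1.0424

Reading degrees in the order [1, 2, 3, 4, 5, 6, 7, 8, 9] gives [3, 5, 2, 2, 4, 3, 5, 2, 6]; set D = diag(3, 5, 2, 2, 4, 3, 5, 2, 6) and form L = D - A. Computing the eigenvalues of L and sorting gives [0, 1.0424, 1.7405, 2.5562, 3, 4.8635, 4.8785, 6.8398, 7.0791]. The Fiedler value lambda_2 = 1.0424 is strictly positive, so the graph is connected. By the matrix-tree theorem the graph has (1/9) * product of the nonzero eigenvalues = 1776 spanning trees.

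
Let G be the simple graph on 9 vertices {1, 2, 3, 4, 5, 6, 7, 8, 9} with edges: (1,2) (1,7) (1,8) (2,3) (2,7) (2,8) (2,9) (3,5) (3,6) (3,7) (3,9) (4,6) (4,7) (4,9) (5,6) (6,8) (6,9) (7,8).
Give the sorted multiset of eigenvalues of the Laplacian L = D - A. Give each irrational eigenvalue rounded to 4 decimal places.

[0, 1.4959, 2.2341, 3.6796, 4.3214, 4.7718, 5.7306, 6.5768, 7.1898]

Each diagonal entry of L is the vertex degree and each off-diagonal entry is -1 where an edge is present, 0 otherwise; in the order [1, 2, 3, 4, 5, 6, 7, 8, 9] the diagonal is [3, 5, 5, 3, 2, 5, 5, 4, 4]. Since every row of L sums to 0, the all-ones vector is in the kernel and 0 is an eigenvalue. The single zero eigenvalue shows the graph is connected. There is one zero in the spectrum, matching the 1 component.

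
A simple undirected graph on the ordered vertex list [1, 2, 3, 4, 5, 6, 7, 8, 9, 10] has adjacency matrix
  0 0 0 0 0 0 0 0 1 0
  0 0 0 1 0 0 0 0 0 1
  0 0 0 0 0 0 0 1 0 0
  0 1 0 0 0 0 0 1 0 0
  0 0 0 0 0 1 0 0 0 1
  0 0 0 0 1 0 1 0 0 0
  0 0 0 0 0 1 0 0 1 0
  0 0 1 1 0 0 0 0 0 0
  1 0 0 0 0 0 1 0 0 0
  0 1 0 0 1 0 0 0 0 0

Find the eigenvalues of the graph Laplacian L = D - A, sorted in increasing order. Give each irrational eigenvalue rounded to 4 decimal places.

[0, 0.0979, 0.3820, 0.8244, 1.3820, 2, 2.6180, 3.1756, 3.6180, 3.9021]

Each diagonal entry of L is the vertex degree and each off-diagonal entry is -1 where an edge is present, 0 otherwise; in the order [1, 2, 3, 4, 5, 6, 7, 8, 9, 10] the diagonal is [1, 2, 1, 2, 2, 2, 2, 2, 2, 2]. L is symmetric positive semidefinite, so every eigenvalue is real and nonnegative. The single zero eigenvalue shows the graph is connected. There is one zero in the spectrum, matching the 1 component.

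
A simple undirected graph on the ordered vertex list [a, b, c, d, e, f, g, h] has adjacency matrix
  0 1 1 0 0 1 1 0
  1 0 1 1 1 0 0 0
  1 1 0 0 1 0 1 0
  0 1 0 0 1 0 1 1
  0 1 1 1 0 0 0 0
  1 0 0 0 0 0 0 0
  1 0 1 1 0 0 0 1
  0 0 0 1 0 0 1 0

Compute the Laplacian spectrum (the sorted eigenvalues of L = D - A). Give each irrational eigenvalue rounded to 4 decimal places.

[0, 0.8020, 1.6730, 3.0217, 4.3646, 4.4701, 5.4360, 6.2327]

With the vertex order [a, b, c, d, e, f, g, h], the degrees are [4, 4, 4, 4, 3, 1, 4, 2], giving D = diag(4, 4, 4, 4, 3, 1, 4, 2) and L = D - A. The multiplicity of 0 as a Laplacian eigenvalue equals the number of connected components. The largest eigenvalue, 6.2327, is at most the vertex count 8. There is one zero in the spectrum, matching the 1 component.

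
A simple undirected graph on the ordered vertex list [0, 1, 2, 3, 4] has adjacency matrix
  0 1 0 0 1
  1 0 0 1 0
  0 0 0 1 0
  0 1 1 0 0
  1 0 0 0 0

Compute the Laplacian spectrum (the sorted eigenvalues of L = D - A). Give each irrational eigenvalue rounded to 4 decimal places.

With the vertex order [0, 1, 2, 3, 4], the degrees are [2, 2, 1, 2, 1], giving D = diag(2, 2, 1, 2, 1) and L = D - A. The multiplicity of 0 as a Laplacian eigenvalue equals the number of connected components. The largest eigenvalue, 3.6180, is at most the vertex count 5.

[0, 0.3820, 1.3820, 2.6180, 3.6180]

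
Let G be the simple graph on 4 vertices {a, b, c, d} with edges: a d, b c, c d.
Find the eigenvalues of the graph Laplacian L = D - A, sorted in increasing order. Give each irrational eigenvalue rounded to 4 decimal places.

[0, 0.5858, 2, 3.4142]

Each diagonal entry of L is the vertex degree and each off-diagonal entry is -1 where an edge is present, 0 otherwise; in the order [a, b, c, d] the diagonal is [1, 1, 2, 2]. Since every row of L sums to 0, the all-ones vector is in the kernel and 0 is an eigenvalue. The single zero eigenvalue shows the graph is connected. The eigenvalues sum to 6, which equals trace(L) = 2|E|.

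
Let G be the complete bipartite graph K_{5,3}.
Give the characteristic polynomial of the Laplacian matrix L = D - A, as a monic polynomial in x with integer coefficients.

x^8 - 30x^7 + 375x^6 - 2540x^5 + 10095x^4 - 23598x^3 + 30105x^2 - 16200x

The graph has 8 vertices and degree multiset [5, 5, 5, 3, 3, 3, 3, 3]; D is the diagonal matrix of degrees and L = D - A. Computing det(xI - L) by cofactor expansion (or equivalently via sum-over-permutations) gives x^8 - 30x^7 + 375x^6 - 2540x^5 + 10095x^4 - 23598x^3 + 30105x^2 - 16200x. The coefficient of x^7 equals -trace(L) = -30, matching the sum of degrees. There is one zero in the spectrum, matching the 1 component. The largest eigenvalue, 8, is at most the vertex count 8.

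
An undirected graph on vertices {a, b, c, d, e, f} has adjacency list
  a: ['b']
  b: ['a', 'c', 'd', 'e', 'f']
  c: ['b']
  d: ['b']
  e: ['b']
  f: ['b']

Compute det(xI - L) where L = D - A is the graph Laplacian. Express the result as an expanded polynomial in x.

With the vertex order [a, b, c, d, e, f], the degrees are [1, 5, 1, 1, 1, 1], giving D = diag(1, 5, 1, 1, 1, 1) and L = D - A. The eigenvalues of L are [0, 1, 1, 1, 1, 6]; the characteristic polynomial is the product of (x - lambda_i), which multiplies out to x^6 - 10x^5 + 30x^4 - 40x^3 + 25x^2 - 6x. The coefficient of x^5 equals -trace(L) = -10, matching the sum of degrees.

x^6 - 10x^5 + 30x^4 - 40x^3 + 25x^2 - 6x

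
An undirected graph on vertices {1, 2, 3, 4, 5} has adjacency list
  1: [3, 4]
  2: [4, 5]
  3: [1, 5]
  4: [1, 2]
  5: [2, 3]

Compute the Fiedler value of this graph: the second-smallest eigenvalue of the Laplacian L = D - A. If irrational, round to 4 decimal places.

1.3820

With the vertex order [1, 2, 3, 4, 5], the degrees are [2, 2, 2, 2, 2], giving D = diag(2, 2, 2, 2, 2) and L = D - A. The smallest Laplacian eigenvalue is always 0. The next one, lambda_2 = 1.3820, measures how hard the graph is to disconnect: larger values mean better connectivity. By the matrix-tree theorem the graph has (1/5) * product of the nonzero eigenvalues = 5 spanning trees.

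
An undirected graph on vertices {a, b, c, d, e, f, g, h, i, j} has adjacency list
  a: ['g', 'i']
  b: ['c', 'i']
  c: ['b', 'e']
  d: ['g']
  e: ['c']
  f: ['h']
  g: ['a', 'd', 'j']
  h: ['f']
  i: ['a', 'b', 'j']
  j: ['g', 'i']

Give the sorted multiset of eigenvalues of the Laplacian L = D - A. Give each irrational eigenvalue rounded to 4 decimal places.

Reading degrees in the order [a, b, c, d, e, f, g, h, i, j] gives [2, 2, 2, 1, 1, 1, 3, 1, 3, 2]; set D = diag(2, 2, 2, 1, 1, 1, 3, 1, 3, 2) and form L = D - A. The multiplicity of 0 as a Laplacian eigenvalue equals the number of connected components. The 2 zero eigenvalues correspond to the 2 connected components. The eigenvalues sum to 18, which equals trace(L) = 2|E|.

[0, 0, 0.2355, 0.8711, 1.5254, 2, 2, 2.9050, 3.6799, 4.7831]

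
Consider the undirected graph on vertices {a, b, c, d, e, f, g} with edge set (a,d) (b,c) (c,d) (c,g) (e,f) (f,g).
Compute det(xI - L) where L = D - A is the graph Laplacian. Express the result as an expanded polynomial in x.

With the vertex order [a, b, c, d, e, f, g], the degrees are [1, 1, 3, 2, 1, 2, 2], giving D = diag(1, 1, 3, 2, 1, 2, 2) and L = D - A. Computing det(xI - L) by cofactor expansion (or equivalently via sum-over-permutations) gives x^7 - 12x^6 + 54x^5 - 114x^4 + 115x^3 - 50x^2 + 7x. The constant term is 0 because L is singular (the all-ones vector lies in its kernel). By the matrix-tree theorem the graph has (1/7) * product of the nonzero eigenvalues = 1 spanning tree. There is one zero in the spectrum, matching the 1 component.

x^7 - 12x^6 + 54x^5 - 114x^4 + 115x^3 - 50x^2 + 7x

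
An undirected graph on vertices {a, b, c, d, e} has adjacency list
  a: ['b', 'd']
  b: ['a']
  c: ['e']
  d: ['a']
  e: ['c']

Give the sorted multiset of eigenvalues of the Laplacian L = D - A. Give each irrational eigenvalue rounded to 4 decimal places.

[0, 0, 1, 2, 3]

Reading degrees in the order [a, b, c, d, e] gives [2, 1, 1, 1, 1]; set D = diag(2, 1, 1, 1, 1) and form L = D - A. The multiplicity of 0 as a Laplacian eigenvalue equals the number of connected components. The 2 zero eigenvalues correspond to the 2 connected components. The largest eigenvalue, 3, is at most the vertex count 5. The eigenvalues sum to 6, which equals trace(L) = 2|E|.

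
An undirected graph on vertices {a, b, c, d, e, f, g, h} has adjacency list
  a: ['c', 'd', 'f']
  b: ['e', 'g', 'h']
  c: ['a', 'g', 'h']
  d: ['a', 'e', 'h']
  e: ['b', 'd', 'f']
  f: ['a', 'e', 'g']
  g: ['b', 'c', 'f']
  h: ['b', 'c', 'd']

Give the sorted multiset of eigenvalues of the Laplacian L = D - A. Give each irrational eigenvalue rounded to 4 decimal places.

[0, 2, 2, 2, 4, 4, 4, 6]

Reading degrees in the order [a, b, c, d, e, f, g, h] gives [3, 3, 3, 3, 3, 3, 3, 3]; set D = diag(3, 3, 3, 3, 3, 3, 3, 3) and form L = D - A. Diagonalising L (or applying a numerical eigensolver to the 8x8 matrix) gives the spectrum above. The single zero eigenvalue shows the graph is connected.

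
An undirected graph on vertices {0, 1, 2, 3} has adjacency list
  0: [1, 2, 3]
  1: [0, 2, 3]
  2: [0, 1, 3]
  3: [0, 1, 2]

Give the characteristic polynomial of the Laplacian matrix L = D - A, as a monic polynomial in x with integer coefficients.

With the vertex order [0, 1, 2, 3], the degrees are [3, 3, 3, 3], giving D = diag(3, 3, 3, 3) and L = D - A. The eigenvalues of L are [0, 4, 4, 4]; the characteristic polynomial is the product of (x - lambda_i), which multiplies out to x^4 - 12x^3 + 48x^2 - 64x. The coefficient of x^3 equals -trace(L) = -12, matching the sum of degrees.

x^4 - 12x^3 + 48x^2 - 64x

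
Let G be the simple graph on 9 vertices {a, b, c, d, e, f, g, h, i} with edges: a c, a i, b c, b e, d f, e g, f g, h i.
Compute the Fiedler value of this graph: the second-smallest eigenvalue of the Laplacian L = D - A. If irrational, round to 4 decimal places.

0.1206

Each diagonal entry of L is the vertex degree and each off-diagonal entry is -1 where an edge is present, 0 otherwise; in the order [a, b, c, d, e, f, g, h, i] the diagonal is [2, 2, 2, 1, 2, 2, 2, 1, 2]. Computing the eigenvalues of L and sorting gives [0, 0.1206, 0.4679, 1, 1.6527, 2.3473, 3, 3.5321, 3.8794]. The Fiedler value lambda_2 = 0.1206 is strictly positive, so the graph is connected. The largest eigenvalue, 3.8794, is at most the vertex count 9.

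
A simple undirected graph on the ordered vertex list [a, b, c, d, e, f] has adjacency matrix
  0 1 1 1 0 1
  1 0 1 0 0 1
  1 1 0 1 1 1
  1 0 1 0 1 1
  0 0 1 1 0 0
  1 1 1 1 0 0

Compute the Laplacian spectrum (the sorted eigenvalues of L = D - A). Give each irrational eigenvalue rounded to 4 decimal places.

Reading degrees in the order [a, b, c, d, e, f] gives [4, 3, 5, 4, 2, 4]; set D = diag(4, 3, 5, 4, 2, 4) and form L = D - A. Diagonalising L (or applying a numerical eigensolver to the 6x6 matrix) gives the spectrum above. The single zero eigenvalue shows the graph is connected. By the matrix-tree theorem the graph has (1/6) * product of the nonzero eigenvalues = 185 spanning trees.

[0, 1.8299, 3.6889, 5, 5.4812, 6]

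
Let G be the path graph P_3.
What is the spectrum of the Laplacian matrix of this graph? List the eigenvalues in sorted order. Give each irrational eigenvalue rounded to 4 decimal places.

The graph has 3 vertices and degree multiset [2, 1, 1]; D is the diagonal matrix of degrees and L = D - A. The multiplicity of 0 as a Laplacian eigenvalue equals the number of connected components. The single zero eigenvalue shows the graph is connected. The eigenvalues sum to 4, which equals trace(L) = 2|E|.

[0, 1, 3]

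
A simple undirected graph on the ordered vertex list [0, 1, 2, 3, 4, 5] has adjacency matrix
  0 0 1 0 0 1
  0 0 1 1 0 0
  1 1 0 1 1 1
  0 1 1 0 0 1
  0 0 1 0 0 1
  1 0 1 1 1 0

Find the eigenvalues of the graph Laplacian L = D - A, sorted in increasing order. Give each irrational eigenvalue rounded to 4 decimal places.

[0, 1.5188, 2, 3.3111, 5.1701, 6]

Each diagonal entry of L is the vertex degree and each off-diagonal entry is -1 where an edge is present, 0 otherwise; in the order [0, 1, 2, 3, 4, 5] the diagonal is [2, 2, 5, 3, 2, 4]. L is symmetric positive semidefinite, so every eigenvalue is real and nonnegative. The largest eigenvalue, 6, is at most the vertex count 6.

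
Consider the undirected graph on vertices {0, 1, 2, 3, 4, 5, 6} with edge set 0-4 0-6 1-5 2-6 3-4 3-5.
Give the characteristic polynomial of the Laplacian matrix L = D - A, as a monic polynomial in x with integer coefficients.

Each diagonal entry of L is the vertex degree and each off-diagonal entry is -1 where an edge is present, 0 otherwise; in the order [0, 1, 2, 3, 4, 5, 6] the diagonal is [2, 1, 1, 2, 2, 2, 2]. L has integer entries, so p(x) = det(xI - L) has integer coefficients. Expanding the determinant yields x^7 - 12x^6 + 55x^5 - 120x^4 + 126x^3 - 56x^2 + 7x. Since p(0) = det(-L) = 0, x divides p(x). By the matrix-tree theorem the graph has (1/7) * product of the nonzero eigenvalues = 1 spanning tree.

x^7 - 12x^6 + 55x^5 - 120x^4 + 126x^3 - 56x^2 + 7x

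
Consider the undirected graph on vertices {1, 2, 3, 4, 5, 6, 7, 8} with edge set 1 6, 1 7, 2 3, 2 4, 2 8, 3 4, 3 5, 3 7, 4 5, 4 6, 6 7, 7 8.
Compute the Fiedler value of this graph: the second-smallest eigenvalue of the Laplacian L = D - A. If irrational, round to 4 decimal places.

Each diagonal entry of L is the vertex degree and each off-diagonal entry is -1 where an edge is present, 0 otherwise; in the order [1, 2, 3, 4, 5, 6, 7, 8] the diagonal is [2, 3, 4, 4, 2, 3, 4, 2]. Computing the eigenvalues of L and sorting gives [0, 1.0693, 1.4560, 2.8760, 3.4091, 4, 5.2483, 5.9413]. The Fiedler value lambda_2 = 1.0693 is strictly positive, so the graph is connected. The eigenvalues sum to 24, which equals trace(L) = 2|E|. There is one zero in the spectrum, matching the 1 component.

1.0693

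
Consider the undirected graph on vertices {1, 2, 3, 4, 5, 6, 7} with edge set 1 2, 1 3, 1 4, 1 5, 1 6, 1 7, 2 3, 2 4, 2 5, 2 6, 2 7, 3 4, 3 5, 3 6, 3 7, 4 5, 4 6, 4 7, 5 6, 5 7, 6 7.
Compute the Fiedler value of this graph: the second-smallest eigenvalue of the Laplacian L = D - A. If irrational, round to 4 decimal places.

7

Each diagonal entry of L is the vertex degree and each off-diagonal entry is -1 where an edge is present, 0 otherwise; in the order [1, 2, 3, 4, 5, 6, 7] the diagonal is [6, 6, 6, 6, 6, 6, 6]. Computing the eigenvalues of L and sorting gives [0, 7, 7, 7, 7, 7, 7]. The Fiedler value lambda_2 = 7 is strictly positive, so the graph is connected. The largest eigenvalue, 7, is at most the vertex count 7.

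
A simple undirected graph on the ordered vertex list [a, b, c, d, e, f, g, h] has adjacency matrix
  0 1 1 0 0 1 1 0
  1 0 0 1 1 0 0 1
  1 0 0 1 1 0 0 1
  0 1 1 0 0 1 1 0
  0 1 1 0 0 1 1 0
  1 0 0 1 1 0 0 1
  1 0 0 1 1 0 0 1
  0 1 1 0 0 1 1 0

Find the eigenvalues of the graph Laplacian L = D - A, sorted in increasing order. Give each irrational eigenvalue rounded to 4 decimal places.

[0, 4, 4, 4, 4, 4, 4, 8]

Each diagonal entry of L is the vertex degree and each off-diagonal entry is -1 where an edge is present, 0 otherwise; in the order [a, b, c, d, e, f, g, h] the diagonal is [4, 4, 4, 4, 4, 4, 4, 4]. Diagonalising L (or applying a numerical eigensolver to the 8x8 matrix) gives the spectrum above. By the matrix-tree theorem the graph has (1/8) * product of the nonzero eigenvalues = 4096 spanning trees. There is one zero in the spectrum, matching the 1 component.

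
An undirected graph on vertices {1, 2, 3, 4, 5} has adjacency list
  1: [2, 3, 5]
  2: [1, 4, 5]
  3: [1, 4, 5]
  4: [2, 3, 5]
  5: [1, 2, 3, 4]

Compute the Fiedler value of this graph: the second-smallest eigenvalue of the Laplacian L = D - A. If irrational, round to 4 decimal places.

With the vertex order [1, 2, 3, 4, 5], the degrees are [3, 3, 3, 3, 4], giving D = diag(3, 3, 3, 3, 4) and L = D - A. Computing the eigenvalues of L and sorting gives [0, 3, 3, 5, 5]. The Fiedler value lambda_2 = 3 is strictly positive, so the graph is connected. The eigenvalues sum to 16, which equals trace(L) = 2|E|.

3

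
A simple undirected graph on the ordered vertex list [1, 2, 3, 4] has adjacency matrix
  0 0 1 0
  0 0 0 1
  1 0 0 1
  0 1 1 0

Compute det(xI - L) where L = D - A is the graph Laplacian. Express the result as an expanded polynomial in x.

Reading degrees in the order [1, 2, 3, 4] gives [1, 1, 2, 2]; set D = diag(1, 1, 2, 2) and form L = D - A. Computing det(xI - L) by cofactor expansion (or equivalently via sum-over-permutations) gives x^4 - 6x^3 + 10x^2 - 4x. Since p(0) = det(-L) = 0, x divides p(x).

x^4 - 6x^3 + 10x^2 - 4x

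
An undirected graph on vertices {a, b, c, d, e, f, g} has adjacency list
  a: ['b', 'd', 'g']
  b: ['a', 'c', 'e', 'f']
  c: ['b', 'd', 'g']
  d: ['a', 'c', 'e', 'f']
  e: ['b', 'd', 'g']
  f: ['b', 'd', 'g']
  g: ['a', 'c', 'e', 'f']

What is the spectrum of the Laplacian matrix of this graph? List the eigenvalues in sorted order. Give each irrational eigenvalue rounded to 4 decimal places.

With the vertex order [a, b, c, d, e, f, g], the degrees are [3, 4, 3, 4, 3, 3, 4], giving D = diag(3, 4, 3, 4, 3, 3, 4) and L = D - A. The multiplicity of 0 as a Laplacian eigenvalue equals the number of connected components. The single zero eigenvalue shows the graph is connected. The largest eigenvalue, 7, is at most the vertex count 7.

[0, 3, 3, 3, 4, 4, 7]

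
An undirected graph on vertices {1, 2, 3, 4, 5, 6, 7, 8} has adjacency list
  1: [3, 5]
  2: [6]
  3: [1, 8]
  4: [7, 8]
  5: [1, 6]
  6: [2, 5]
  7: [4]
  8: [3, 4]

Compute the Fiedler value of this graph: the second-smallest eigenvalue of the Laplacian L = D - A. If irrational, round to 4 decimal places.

With the vertex order [1, 2, 3, 4, 5, 6, 7, 8], the degrees are [2, 1, 2, 2, 2, 2, 1, 2], giving D = diag(2, 1, 2, 2, 2, 2, 1, 2) and L = D - A. Computing the eigenvalues of L and sorting gives [0, 0.1522, 0.5858, 1.2346, 2, 2.7654, 3.4142, 3.8478]. The Fiedler value lambda_2 = 0.1522 is strictly positive, so the graph is connected. By the matrix-tree theorem the graph has (1/8) * product of the nonzero eigenvalues = 1 spanning tree. The eigenvalues sum to 14, which equals trace(L) = 2|E|.

0.1522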